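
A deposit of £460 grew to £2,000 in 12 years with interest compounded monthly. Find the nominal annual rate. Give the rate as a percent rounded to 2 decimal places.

12.31%

The 144-period growth factor is 2,000/460 = 4.34783.
r/12 = 4.34783^(1/144) − 1 ≈ 0.0102583, so r ≈ 12·0.0102583 = 12.31001%.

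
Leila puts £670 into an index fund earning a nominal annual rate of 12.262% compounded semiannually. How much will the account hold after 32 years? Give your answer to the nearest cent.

£30,198.07

Growth factor = (1 + 0.06131)^64 ≈ 45.071748243.
A ≈ 670 × 45.071748243 ≈ 30,198.0713.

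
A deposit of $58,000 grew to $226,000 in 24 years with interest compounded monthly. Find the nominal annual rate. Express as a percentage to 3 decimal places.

5.680%

(1 + r/12)^288 = 226,000/58,000 = 3.89655.
1 + r/12 = 3.89655^(1/288) ≈ 1.004734, so r/12 ≈ 0.00473371.
r ≈ 12·0.00473371 = 5.68045%.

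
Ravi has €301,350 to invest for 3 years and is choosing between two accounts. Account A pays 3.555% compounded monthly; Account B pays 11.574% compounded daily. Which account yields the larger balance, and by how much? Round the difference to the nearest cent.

Account A growth factor: (1 + 0.0029625)^36 ≈ 1.11236940121; balance ≈ 335,212.5191.
Account B growth factor: (1 + 0.11574/365)^1095 ≈ 1.41505013366; balance ≈ 426,425.3578.
Account B is larger by 91,212.8387.

Account B, by €91,212.84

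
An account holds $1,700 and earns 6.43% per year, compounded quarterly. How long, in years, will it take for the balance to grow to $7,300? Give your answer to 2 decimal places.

(1 + 0.016075)^(4t) = 7,300/1,700 = 4.2941.
4t·ln(1 + 0.016075) = ln(4.2941); 4t = 1.4572/0.0159472 ≈ 91.3796.
t ≈ 22.8449 years.

22.84 years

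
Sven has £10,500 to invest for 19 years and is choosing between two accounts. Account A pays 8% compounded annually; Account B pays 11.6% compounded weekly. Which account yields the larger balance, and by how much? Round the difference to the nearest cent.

A: (1 + 0.08)^19 ≈ 4.3157010591, so 10,500 × 4.3157010591 ≈ 45,314.8611.
B: (1 + 0.116/52)^988 ≈ 9.038971015, so 10,500 × 9.038971015 ≈ 94,909.1957.
Difference ≈ 49,594.3345 in favor of B.

Account B, by £49,594.33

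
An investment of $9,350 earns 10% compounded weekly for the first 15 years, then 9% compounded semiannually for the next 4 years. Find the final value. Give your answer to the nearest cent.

$59,505.63

Phase 1: 9,350·(1 + 0.1/52)^780 ≈ 41,843.4755.
Phase 2: 41,843.4755·(1 + 0.045)^8 ≈ 59,505.6321.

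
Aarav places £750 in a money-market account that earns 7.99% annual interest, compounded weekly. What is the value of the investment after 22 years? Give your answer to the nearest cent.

Periodic rate = 7.99%/52 = 0.00153654; periods = 52·22 = 1144.
A = 750·(1 + 0.0799/52)^1144 ≈ 750·5.791845142 ≈ 4,343.8839.

£4,343.88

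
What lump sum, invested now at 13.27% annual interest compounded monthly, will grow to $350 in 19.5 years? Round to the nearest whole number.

$27

Growth factor = (1 + 0.1327/12)^234 ≈ 13.1109409.
P = 350/13.1109409 ≈ 26.6953.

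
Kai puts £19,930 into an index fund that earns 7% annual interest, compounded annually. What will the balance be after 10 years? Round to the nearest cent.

£39,205.33

Annual rate = 7% = 0.07; years = 10.
A = 19,930·(1 + 0.07)^10 ≈ 19,930·1.9671513573 ≈ 39,205.3266.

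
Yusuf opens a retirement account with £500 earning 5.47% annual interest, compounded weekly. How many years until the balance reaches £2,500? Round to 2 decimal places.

29.44 years

(1 + 0.00105192)^(52t) = 2,500/500 = 5.
52t·ln(1 + 0.00105192) = ln(5); 52t = 1.6094/0.00105137 ≈ 1530.8004.
t ≈ 29.4385 years.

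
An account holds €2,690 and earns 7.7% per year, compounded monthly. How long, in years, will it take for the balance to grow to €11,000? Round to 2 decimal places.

18.35 years

(1 + 0.00641667)^(12t) = 11,000/2,690 = 4.0892.
12t·ln(1 + 0.00641667) = ln(4.0892); 12t = 1.4084/0.00639617 ≈ 220.1872.
t ≈ 18.3489 years.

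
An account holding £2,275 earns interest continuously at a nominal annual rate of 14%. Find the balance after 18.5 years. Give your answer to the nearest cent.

A = P·e^(rt) = 2,275·e^(0.14·18.5) = 2,275·e^2.59.
e^2.59 ≈ 13.329771603, so A ≈ 30,325.2304.

£30,325.23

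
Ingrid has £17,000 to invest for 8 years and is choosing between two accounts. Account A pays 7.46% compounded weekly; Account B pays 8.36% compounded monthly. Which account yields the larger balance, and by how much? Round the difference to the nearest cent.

Account B, by £2,241.48

Account A growth factor: (1 + 0.0746/52)^416 ≈ 1.8155207111; balance ≈ 30,863.8521.
Account B growth factor: (1 + 0.0836/12)^96 ≈ 1.9473726603; balance ≈ 33,105.3352.
Account B is larger by 2,241.4831.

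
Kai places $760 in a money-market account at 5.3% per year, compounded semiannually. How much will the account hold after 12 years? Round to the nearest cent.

$1,423.73

Periodic rate = 5.3%/2 = 0.0265; periods = 2·12 = 24.
A = 760·(1 + 0.0265)^24 ≈ 760·1.873332592 ≈ 1,423.7328.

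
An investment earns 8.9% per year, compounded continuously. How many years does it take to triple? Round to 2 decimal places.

e^(0.089t) = 3, so 0.089t = ln 3 ≈ 1.0986.
t ≈ 1.0986/0.089 ≈ 12.3440.

12.34 years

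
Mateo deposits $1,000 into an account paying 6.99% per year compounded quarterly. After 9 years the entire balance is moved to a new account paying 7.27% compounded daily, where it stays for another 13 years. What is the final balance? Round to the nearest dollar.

$4,800

After 9 years at 6.99%: 1,000 × 1.865756215 ≈ 1,865.7562.
Then 13 years at 7.27%: 1,865.7562 × 2.572828535 ≈ 4,800.2708.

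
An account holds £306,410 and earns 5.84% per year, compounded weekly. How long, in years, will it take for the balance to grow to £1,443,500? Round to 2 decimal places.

26.55 years

(1 + 0.00112308)^(52t) = 1,443,500/306,410 = 4.711.
52t·ln(1 + 0.00112308) = ln(4.711); 52t = 1.5499/0.00112245 ≈ 1380.8245.
t ≈ 26.5543 years.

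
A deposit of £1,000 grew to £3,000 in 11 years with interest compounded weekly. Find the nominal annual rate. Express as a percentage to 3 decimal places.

(1 + r/52)^572 = 3,000/1,000 = 3.
1 + r/52 = 3^(1/572) ≈ 1.001922, so r/52 ≈ 0.0019225.
r ≈ 52·0.0019225 = 9.99698%.

9.997%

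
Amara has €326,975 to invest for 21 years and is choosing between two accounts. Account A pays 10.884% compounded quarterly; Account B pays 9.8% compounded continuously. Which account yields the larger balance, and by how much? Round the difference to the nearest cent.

Account A, by €557,793.76

Account A growth factor: (1 + 0.02721)^84 ≈ 9.536215275769; balance ≈ 3,118,103.9898.
Account B growth factor: e^(0.098·21) = e^2.058 ≈ 7.830293552181; balance ≈ 2,560,310.2342.
Account A is larger by 557,793.7556.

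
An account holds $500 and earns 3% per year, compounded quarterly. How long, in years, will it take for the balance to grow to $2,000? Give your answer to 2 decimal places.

We need (1 + 0.0075)^(4t) = 4, so 4t = ln 4 / ln 1.0075 ≈ 185.5315.
t ≈ 185.5315/4 = 46.3829 years.

46.38 years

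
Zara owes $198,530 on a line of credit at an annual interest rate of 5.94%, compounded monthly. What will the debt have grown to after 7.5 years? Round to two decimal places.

Periodic rate = 5.94%/12 = 0.00495; periods = 12·7.5 = 90.
A = 198,530·(1 + 0.00495)^90 ≈ 198,530·1.55955576186 ≈ 309,618.6054.

$309,618.61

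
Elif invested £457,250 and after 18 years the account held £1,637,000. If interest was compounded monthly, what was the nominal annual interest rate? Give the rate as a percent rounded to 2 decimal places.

7.11%

(1 + r/12)^216 = 1,637,000/457,250 = 3.5801.
1 + r/12 = 3.5801^(1/216) ≈ 1.005922, so r/12 ≈ 0.00592205.
r ≈ 12·0.00592205 = 7.10646%.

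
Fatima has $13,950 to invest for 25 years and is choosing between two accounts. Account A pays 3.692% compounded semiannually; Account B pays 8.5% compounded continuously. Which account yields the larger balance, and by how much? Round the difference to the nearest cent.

A: (1 + 0.01846)^50 ≈ 2.4957371179, so 13,950 × 2.4957371179 ≈ 34,815.5328.
B: e^(0.085·25) = e^2.125 ≈ 8.37289748813, so 13,950 × 8.37289748813 ≈ 116,801.9200.
Difference ≈ 81,986.3872 in favor of B.

Account B, by $81,986.39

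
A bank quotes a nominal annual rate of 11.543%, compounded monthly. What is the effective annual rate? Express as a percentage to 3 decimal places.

EAR = (1 + 11.543%/12)^12 − 1 = (1 + 0.00961917)^12 − 1.
(1 + 0.00961917)^12 ≈ 1.121737, so EAR ≈ 12.17370%.

12.174%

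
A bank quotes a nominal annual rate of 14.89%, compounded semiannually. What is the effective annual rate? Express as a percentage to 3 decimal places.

15.444%

EAR = (1 + 14.89%/2)^2 − 1 = (1 + 0.07445)^2 − 1.
(1 + 0.07445)^2 ≈ 1.154443, so EAR ≈ 15.44428%.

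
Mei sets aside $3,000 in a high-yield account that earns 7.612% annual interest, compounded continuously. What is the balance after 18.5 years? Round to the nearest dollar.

$12,266

A = P·e^(rt) = 3,000·e^(0.07612·18.5) = 3,000·e^1.40822.
e^1.40822 ≈ 4.0886710884, so A ≈ 12,266.0133.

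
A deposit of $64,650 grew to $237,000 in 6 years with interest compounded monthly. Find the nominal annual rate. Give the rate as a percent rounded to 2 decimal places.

(1 + r/12)^72 = 237,000/64,650 = 3.66589.
1 + r/12 = 3.66589^(1/72) ≈ 1.018206, so r/12 ≈ 0.0182064.
r ≈ 12·0.0182064 = 21.84770%.

21.85%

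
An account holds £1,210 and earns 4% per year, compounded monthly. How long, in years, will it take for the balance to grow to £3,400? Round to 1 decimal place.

25.9 years

(1 + 0.00333333)^(12t) = 3,400/1,210 = 2.8099.
12t·ln(1 + 0.00333333) = ln(2.8099); 12t = 1.0332/0.00332779 ≈ 310.4628.
t ≈ 25.8719 years.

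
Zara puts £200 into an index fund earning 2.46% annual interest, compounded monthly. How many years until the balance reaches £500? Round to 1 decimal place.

37.3 years

(1 + 0.00205)^(12t) = 500/200 = 2.5.
12t·ln(1 + 0.00205) = ln(2.5); 12t = 0.91629/0.0020479 ≈ 447.4291.
t ≈ 37.2858 years.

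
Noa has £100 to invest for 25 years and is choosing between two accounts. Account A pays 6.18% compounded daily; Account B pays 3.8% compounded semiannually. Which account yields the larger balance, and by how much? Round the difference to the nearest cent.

Account A, by £212.46

A: (1 + 0.0618/365)^9125 ≈ 4.68735857, so 100 × 4.68735857 ≈ 468.7359.
B: (1 + 0.019)^50 ≈ 2.56276746, so 100 × 2.56276746 ≈ 256.2767.
Difference ≈ 212.4591 in favor of A.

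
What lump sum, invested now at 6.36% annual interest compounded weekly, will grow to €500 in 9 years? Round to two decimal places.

Periodic rate = 6.36%/52 = 0.00122308; 468 periods.
P = 500/(1 + 0.0636/52)^468 ≈ 500/1.77189614 ≈ 282.1836.

€282.18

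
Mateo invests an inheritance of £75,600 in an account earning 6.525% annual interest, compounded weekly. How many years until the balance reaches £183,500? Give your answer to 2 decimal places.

We need (1 + 0.00125481)^(52t) = 2.4272, so 52t = ln 2.4272 / ln 1.001255 ≈ 707.1320.
t ≈ 707.1320/52 = 13.5987 years.

13.60 years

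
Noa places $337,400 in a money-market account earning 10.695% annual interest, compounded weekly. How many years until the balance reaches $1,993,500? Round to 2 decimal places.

(1 + 0.00205673)^(52t) = 1,993,500/337,400 = 5.9084.
52t·ln(1 + 0.00205673) = ln(5.9084); 52t = 1.7764/0.00205462 ≈ 864.5780.
t ≈ 16.6265 years.

16.63 years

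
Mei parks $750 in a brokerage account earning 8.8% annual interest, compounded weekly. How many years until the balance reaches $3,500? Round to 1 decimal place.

(1 + 0.00169231)^(52t) = 3,500/750 = 4.6667.
52t·ln(1 + 0.00169231) = ln(4.6667); 52t = 1.5404/0.00169088 ≈ 911.0330.
t ≈ 17.5199 years.

17.5 years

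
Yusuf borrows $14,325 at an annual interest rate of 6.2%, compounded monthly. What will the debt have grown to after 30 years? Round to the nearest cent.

Periodic rate = 6.2%/12 = 0.00516667; periods = 12·30 = 360.
A = 14,325·(1 + 0.062/12)^360 ≈ 14,325·6.3930501527 ≈ 91,580.4434.

$91,580.44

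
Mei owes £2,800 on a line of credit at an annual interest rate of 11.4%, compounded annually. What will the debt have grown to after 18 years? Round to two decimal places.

Annual rate = 11.4% = 0.114; years = 18.
A = 2,800·(1 + 0.114)^18 ≈ 2,800·6.9812539322 ≈ 19,547.5110.

£19,547.51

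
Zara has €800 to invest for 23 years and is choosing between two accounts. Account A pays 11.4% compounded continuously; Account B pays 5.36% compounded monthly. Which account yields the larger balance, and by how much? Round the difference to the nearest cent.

Account A growth factor: e^(0.114·23) = e^2.622 ≈ 13.763222522; balance ≈ 11,010.5780.
Account B growth factor: (1 + 0.0536/12)^276 ≈ 3.421417428; balance ≈ 2,737.1339.
Account A is larger by 8,273.4441.

Account A, by €8,273.44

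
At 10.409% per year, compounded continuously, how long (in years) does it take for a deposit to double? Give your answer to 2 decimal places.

6.66 years

e^(0.10409t) = 2, so 0.10409t = ln 2 ≈ 0.69315.
t ≈ 0.69315/0.10409 ≈ 6.6591.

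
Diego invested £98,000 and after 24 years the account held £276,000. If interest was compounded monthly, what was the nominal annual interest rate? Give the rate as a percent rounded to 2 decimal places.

4.32%

The 288-period growth factor is 276,000/98,000 = 2.81633.
r/12 = 2.81633^(1/288) − 1 ≈ 0.00360173, so r ≈ 12·0.00360173 = 4.32207%.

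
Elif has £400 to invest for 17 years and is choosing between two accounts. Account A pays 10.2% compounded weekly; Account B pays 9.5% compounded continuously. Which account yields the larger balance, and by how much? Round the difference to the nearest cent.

A: (1 + 0.102/52)^884 ≈ 5.653651202, so 400 × 5.653651202 ≈ 2,261.4605.
B: e^(0.095·17) = e^1.615 ≈ 5.027887923, so 400 × 5.027887923 ≈ 2,011.1552.
Difference ≈ 250.3053 in favor of A.

Account A, by £250.31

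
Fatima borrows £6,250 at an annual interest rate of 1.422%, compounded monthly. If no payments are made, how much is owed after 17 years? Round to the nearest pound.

Growth factor = (1 + 0.001185)^204 ≈ 1.273280807.
A ≈ 6,250 × 1.273280807 ≈ 7,958.0050.

£7,958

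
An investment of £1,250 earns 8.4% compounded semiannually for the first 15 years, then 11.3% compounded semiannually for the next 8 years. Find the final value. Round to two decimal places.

After 15 years at 8.4%: 1,250 × 3.4358292207 ≈ 4,294.7865.
Then 8 years at 11.3%: 4,294.7865 × 2.4094172883 ≈ 10,347.9329.

£10,347.93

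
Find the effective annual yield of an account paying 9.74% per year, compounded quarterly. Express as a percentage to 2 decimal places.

EAR = (1 + 9.74%/4)^4 − 1 = (1 + 0.02435)^4 − 1.
(1 + 0.02435)^4 ≈ 1.101016, so EAR ≈ 10.10156%.

10.10%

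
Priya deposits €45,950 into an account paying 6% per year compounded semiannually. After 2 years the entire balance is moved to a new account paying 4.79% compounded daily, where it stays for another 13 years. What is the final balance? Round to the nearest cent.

After 2 years at 6%: 45,950 × 1.12550881 ≈ 51,717.1298.
Then 13 years at 4.79%: 51,717.1298 × 1.8638777777 ≈ 96,394.4090.

€96,394.41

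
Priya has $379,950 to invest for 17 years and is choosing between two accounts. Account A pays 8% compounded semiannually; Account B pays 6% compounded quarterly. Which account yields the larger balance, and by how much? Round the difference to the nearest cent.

Account A, by $395,925.90

Account A growth factor: (1 + 0.04)^34 ≈ 3.794316340588; balance ≈ 1,441,650.4936.
Account B growth factor: (1 + 0.015)^68 ≈ 2.752268964738; balance ≈ 1,045,724.5932.
Account A is larger by 395,925.9005.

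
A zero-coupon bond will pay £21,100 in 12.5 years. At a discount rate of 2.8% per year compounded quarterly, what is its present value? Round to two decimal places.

£14,887.06

Growth factor = (1 + 0.007)^50 ≈ 1.4173383153.
P = 21,100/1.4173383153 ≈ 14,887.0596.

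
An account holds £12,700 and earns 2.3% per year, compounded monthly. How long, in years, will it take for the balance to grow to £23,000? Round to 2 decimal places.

25.85 years

We need (1 + 0.00191667)^(12t) = 1.811, so 12t = ln 1.811 / ln 1.001917 ≈ 310.1537.
t ≈ 310.1537/12 = 25.8461 years.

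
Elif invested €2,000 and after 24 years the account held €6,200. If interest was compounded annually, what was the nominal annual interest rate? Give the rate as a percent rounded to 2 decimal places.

(1 + r)^24 = 6,200/2,000 = 3.1.
1 + r = 3.1^(1/24) ≈ 1.048271, so r ≈ 0.0482706.
r ≈ 4.82706%.

4.83%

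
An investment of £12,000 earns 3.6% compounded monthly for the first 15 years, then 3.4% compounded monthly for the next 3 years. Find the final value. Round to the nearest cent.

£22,781.62

Phase 1: 12,000·(1 + 0.003)^180 ≈ 20,575.4428.
Phase 2: 20,575.4428·(1 + 0.034/12)^36 ≈ 22,781.6193.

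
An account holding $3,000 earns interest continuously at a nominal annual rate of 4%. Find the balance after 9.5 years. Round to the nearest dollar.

A = P·e^(rt) = 3,000·e^(0.04·9.5) = 3,000·e^0.38.
e^0.38 ≈ 1.462284589, so A ≈ 4,386.8538.

$4,387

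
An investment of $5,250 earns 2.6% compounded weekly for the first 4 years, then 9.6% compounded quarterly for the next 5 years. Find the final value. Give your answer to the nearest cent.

After 4 years at 2.6%: 5,250 × 1.109571615 ≈ 5,825.2510.
Then 5 years at 9.6%: 5,825.2510 × 1.606938044 ≈ 9,360.8174.

$9,360.82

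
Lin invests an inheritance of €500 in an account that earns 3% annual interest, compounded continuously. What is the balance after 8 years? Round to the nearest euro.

€636

A = P·e^(rt) = 500·e^(0.03·8) = 500·e^0.24.
e^0.24 ≈ 1.27124915, so A ≈ 635.6246.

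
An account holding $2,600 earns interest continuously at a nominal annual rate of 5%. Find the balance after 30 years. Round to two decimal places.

A = P·e^(rt) = 2,600·e^(0.05·30) = 2,600·e^1.5.
e^1.5 ≈ 4.4816890703, so A ≈ 11,652.3916.

$11,652.39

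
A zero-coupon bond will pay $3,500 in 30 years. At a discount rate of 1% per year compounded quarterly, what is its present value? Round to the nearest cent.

$2,593.83

Growth factor = (1 + 0.0025)^120 ≈ 1.349353547.
P = 3,500/1.349353547 ≈ 2,593.8347.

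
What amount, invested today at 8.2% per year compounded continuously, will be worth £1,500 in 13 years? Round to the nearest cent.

P = A·e^(−rt) = 1,500·e^(−1.066).
e^(−1.066) ≈ 0.3443832992, so P ≈ 516.5749.

£516.57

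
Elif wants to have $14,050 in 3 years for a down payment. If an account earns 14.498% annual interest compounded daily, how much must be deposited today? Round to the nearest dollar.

Periodic rate = 14.498%/365 = 0.000397205; 1095 periods.
P = 14,050/(1 + 0.14498/365)^1095 ≈ 14,050/1.5447369587 ≈ 9,095.3997.

$9,095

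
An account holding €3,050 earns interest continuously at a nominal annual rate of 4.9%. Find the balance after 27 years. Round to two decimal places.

€11,451.74

A = P·e^(rt) = 3,050·e^(0.049·27) = 3,050·e^1.323.
e^1.323 ≈ 3.7546685036, so A ≈ 11,451.7389.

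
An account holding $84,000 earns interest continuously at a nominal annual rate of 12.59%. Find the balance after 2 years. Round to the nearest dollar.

A = P·e^(rt) = 84,000·e^(0.1259·2) = 84,000·e^0.2518.
e^0.2518 ≈ 1.28633874381, so A ≈ 108,052.4545.

$108,052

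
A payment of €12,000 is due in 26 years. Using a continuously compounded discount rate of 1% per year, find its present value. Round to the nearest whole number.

€9,253

P = A·e^(−rt) = 12,000·e^(−0.26).
e^(−0.26) ≈ 0.7710515858, so P ≈ 9,252.6190.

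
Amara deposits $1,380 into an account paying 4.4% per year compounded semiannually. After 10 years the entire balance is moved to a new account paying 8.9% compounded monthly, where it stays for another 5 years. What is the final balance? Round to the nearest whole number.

$3,322

Phase 1: 1,380·(1 + 0.022)^20 ≈ 2,132.5391.
Phase 2: 2,132.5391·(1 + 0.089/12)^60 ≈ 3,322.3463.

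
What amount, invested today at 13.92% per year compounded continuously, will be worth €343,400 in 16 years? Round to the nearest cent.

P = A·e^(−rt) = 343,400·e^(−2.2272).
e^(−2.2272) ≈ 0.107829931645, so P ≈ 37,028.7985.

€37,028.80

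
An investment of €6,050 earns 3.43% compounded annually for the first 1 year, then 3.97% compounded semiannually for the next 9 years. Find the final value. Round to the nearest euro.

€8,914

Phase 1: 6,050·(1 + 0.0343)^1 ≈ 6,257.5150.
Phase 2: 6,257.5150·(1 + 0.01985)^18 ≈ 8,913.6444.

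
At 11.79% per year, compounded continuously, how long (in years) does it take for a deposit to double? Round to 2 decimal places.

e^(0.1179t) = 2, so 0.1179t = ln 2 ≈ 0.69315.
t ≈ 0.69315/0.1179 ≈ 5.8791.

5.88 years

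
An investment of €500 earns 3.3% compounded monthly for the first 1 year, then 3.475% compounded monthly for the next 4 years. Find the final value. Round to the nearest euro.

Phase 1: 500·(1 + 0.00275)^12 ≈ 516.7519.
Phase 2: 516.7519·(1 + 0.03475/12)^48 ≈ 593.6928.

€594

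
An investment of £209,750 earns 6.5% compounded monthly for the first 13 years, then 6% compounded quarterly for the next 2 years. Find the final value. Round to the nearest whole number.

Phase 1: 209,750·(1 + 0.065/12)^156 ≈ 487,181.1545.
Phase 2: 487,181.1545·(1 + 0.015)^8 ≈ 548,805.9589.

£548,806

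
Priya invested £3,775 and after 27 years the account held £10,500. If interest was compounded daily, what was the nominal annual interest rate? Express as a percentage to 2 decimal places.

3.79%

(1 + r/365)^9855 = 10,500/3,775 = 2.78146.
1 + r/365 = 2.78146^(1/9855) ≈ 1.000104, so r/365 ≈ 0.000103808.
r ≈ 365·0.000103808 = 3.78899%.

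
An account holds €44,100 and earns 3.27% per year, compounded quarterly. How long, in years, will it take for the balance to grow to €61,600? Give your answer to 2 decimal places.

We need (1 + 0.008175)^(4t) = 1.3968, so 4t = ln 1.3968 / ln 1.008175 ≈ 41.0479.
t ≈ 41.0479/4 = 10.2620 years.

10.26 years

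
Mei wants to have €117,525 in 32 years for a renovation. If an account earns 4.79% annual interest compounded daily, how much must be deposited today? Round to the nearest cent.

€25,379.75

Growth factor = (1 + 0.0479/365)^11680 ≈ 4.63066011755.
P = 117,525/4.63066011755 ≈ 25,379.7508.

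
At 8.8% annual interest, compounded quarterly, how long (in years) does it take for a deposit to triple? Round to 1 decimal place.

12.6 years

(1 + 0.022)^(4t) = 3.
4t = ln 3 / ln(1 + 0.022) ≈ 1.0986/0.0217615 ≈ 50.4842.
t ≈ 12.6211.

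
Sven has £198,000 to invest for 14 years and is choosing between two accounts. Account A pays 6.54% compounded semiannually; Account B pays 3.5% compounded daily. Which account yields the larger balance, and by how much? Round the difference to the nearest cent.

Account A, by £164,272.53

Account A growth factor: (1 + 0.0327)^28 ≈ 2.46193712059; balance ≈ 487,463.5499.
Account B growth factor: (1 + 0.035/365)^5110 ≈ 1.63227787461; balance ≈ 323,191.0192.
Account A is larger by 164,272.5307.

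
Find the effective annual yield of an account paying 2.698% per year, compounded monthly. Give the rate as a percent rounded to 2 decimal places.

2.73%

EAR = (1 + 2.698%/12)^12 − 1 = (1 + 0.00224833)^12 − 1.
(1 + 0.00224833)^12 ≈ 1.027316, so EAR ≈ 2.73161%.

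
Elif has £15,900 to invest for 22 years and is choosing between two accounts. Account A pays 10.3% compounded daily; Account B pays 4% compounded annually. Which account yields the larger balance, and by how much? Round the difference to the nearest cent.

Account A growth factor: (1 + 0.103/365)^8030 ≈ 9.6376792395; balance ≈ 153,239.0999.
Account B growth factor: (1 + 0.04)^22 ≈ 2.3699187915; balance ≈ 37,681.7088.
Account A is larger by 115,557.3911.

Account A, by £115,557.39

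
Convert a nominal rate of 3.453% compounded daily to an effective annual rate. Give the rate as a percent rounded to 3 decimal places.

One year is 365 periods at 0.0000946027 each: (1 + 0.0000946027)^365 ≈ 1.035131.
EAR = 1.035131 − 1 ≈ 3.51314%.

3.513%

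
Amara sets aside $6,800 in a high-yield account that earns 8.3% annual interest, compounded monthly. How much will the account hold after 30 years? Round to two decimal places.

$81,316.66

Periodic rate = 8.3%/12 = 0.00691667; periods = 12·30 = 360.
A = 6,800·(1 + 0.083/12)^360 ≈ 6,800·11.958331745 ≈ 81,316.6559.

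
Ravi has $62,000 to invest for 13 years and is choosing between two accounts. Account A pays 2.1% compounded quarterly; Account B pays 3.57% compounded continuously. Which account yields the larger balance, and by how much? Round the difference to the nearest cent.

Account B, by $17,212.42

A: (1 + 0.00525)^52 ≈ 1.3129622886, so 62,000 × 1.3129622886 ≈ 81,403.6619.
B: e^(0.0357·13) = e^0.4641 ≈ 1.5905820207, so 62,000 × 1.5905820207 ≈ 98,616.0853.
Difference ≈ 17,212.4234 in favor of B.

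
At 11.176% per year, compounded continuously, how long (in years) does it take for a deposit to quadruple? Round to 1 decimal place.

12.4 years

e^(0.11176t) = 4, so 0.11176t = ln 4 ≈ 1.3863.
t ≈ 1.3863/0.11176 ≈ 12.4042.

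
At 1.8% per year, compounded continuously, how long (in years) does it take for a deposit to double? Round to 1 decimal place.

38.5 years

e^(0.018t) = 2, so 0.018t = ln 2 ≈ 0.69315.
t ≈ 0.69315/0.018 ≈ 38.5082.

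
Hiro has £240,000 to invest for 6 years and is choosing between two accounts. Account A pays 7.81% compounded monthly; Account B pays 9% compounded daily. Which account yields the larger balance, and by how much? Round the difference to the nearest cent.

Account B, by £28,934.62

Account A growth factor: (1 + 0.0781/12)^72 ≈ 1.59533170759; balance ≈ 382,879.6098.
Account B growth factor: (1 + 0.09/365)^2190 ≈ 1.71589264102; balance ≈ 411,814.2338.
Account B is larger by 28,934.6240.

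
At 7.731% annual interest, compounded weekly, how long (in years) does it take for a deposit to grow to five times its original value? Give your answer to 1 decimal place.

(1 + 0.00148673)^(52t) = 5.
52t = ln 5 / ln(1 + 0.00148673) ≈ 1.6094/0.00148563 ≈ 1083.3394.
t ≈ 20.8334.

20.8 years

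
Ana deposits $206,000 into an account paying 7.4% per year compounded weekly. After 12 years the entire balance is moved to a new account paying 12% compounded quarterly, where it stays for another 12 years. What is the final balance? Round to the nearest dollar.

After 12 years at 7.4%: 206,000 × 2.428730645226 ≈ 500,318.5129.
Then 12 years at 12%: 500,318.5129 × 4.13225187926 ≈ 2,067,442.1152.

$2,067,442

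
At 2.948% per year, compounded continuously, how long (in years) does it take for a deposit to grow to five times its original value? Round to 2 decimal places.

e^(0.02948t) = 5, so 0.02948t = ln 5 ≈ 1.6094.
t ≈ 1.6094/0.02948 ≈ 54.5942.

54.59 years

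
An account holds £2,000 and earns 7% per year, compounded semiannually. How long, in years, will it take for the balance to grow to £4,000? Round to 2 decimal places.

10.07 years

We need (1 + 0.035)^(2t) = 2, so 2t = ln 2 / ln 1.035 ≈ 20.1488.
t ≈ 20.1488/2 = 10.0744 years.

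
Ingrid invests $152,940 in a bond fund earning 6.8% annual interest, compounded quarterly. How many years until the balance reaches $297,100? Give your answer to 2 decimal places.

9.85 years

(1 + 0.017)^(4t) = 297,100/152,940 = 1.9426.
4t·ln(1 + 0.017) = ln(1.9426); 4t = 0.66402/0.0168571 ≈ 39.3913.
t ≈ 9.8478 years.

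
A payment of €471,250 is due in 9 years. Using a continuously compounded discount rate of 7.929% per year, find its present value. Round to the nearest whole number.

€230,852

P = A·e^(−rt) = 471,250·e^(−0.71361).
e^(−0.71361) ≈ 0.489872561635, so P ≈ 230,852.4447.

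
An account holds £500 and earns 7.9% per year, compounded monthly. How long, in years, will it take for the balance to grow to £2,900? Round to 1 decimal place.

(1 + 0.00658333)^(12t) = 2,900/500 = 5.8.
12t·ln(1 + 0.00658333) = ln(5.8); 12t = 1.7579/0.00656176 ≈ 267.8944.
t ≈ 22.3245 years.

22.3 years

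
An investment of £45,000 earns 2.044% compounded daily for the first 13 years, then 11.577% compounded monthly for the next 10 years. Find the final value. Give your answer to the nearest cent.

£185,773.14

Phase 1: 45,000·(1 + 0.000056)^4745 ≈ 58,696.2036.
Phase 2: 58,696.2036·(1 + 0.0096475)^120 ≈ 185,773.1404.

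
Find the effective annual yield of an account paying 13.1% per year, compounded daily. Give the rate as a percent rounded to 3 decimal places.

EAR = (1 + 13.1%/365)^365 − 1 = (1 + 0.000358904)^365 − 1.
(1 + 0.000358904)^365 ≈ 1.139941, so EAR ≈ 13.99410%.

13.994%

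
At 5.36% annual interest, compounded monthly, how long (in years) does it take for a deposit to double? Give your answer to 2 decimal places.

(1 + 0.00446667)^(12t) = 2.
12t = ln 2 / ln(1 + 0.00446667) ≈ 0.69315/0.00445672 ≈ 155.5285.
t ≈ 12.9607.

12.96 years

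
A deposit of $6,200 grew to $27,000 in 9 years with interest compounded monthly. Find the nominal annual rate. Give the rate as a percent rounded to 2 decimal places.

(1 + r/12)^108 = 27,000/6,200 = 4.35484.
1 + r/12 = 4.35484^(1/108) ≈ 1.013716, so r/12 ≈ 0.0137162.
r ≈ 12·0.0137162 = 16.45950%.

16.46%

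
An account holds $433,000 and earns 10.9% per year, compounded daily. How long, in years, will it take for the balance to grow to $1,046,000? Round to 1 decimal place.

We need (1 + 0.00029863)^(365t) = 2.4157, so 365t = ln 2.4157 / ln 1.000299 ≈ 2953.8968.
t ≈ 2953.8968/365 = 8.0929 years.

8.1 years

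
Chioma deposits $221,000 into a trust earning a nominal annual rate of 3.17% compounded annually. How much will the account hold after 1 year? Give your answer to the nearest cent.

Growth factor = (1 + 0.0317)^1 ≈ 1.0317.
A ≈ 221,000 × 1.0317 ≈ 228,005.7000.

$228,005.70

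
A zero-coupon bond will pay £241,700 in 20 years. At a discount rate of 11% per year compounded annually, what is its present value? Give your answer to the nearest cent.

Annual rate = 11% = 0.11; 20 periods.
P = 241,700/(1 + 0.11)^20 ≈ 241,700/8.06231153613 ≈ 29,978.9953.

£29,979.00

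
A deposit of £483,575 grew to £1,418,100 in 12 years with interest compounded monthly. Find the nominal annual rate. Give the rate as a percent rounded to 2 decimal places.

9.00%

(1 + r/12)^144 = 1,418,100/483,575 = 2.93253.
1 + r/12 = 2.93253^(1/144) ≈ 1.007499, so r/12 ≈ 0.00749928.
r ≈ 12·0.00749928 = 8.99913%.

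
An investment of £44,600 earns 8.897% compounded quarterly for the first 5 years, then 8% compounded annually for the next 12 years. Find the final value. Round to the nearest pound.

After 5 years at 8.897%: 44,600 × 1.5526681988 ≈ 69,249.0017.
Then 12 years at 8%: 69,249.0017 × 2.51817011682 ≈ 174,380.7666.

£174,381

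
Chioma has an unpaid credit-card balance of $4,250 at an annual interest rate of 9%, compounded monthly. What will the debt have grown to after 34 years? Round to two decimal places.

Growth factor = (1 + 0.0075)^408 ≈ 21.085425225.
A ≈ 4,250 × 21.085425225 ≈ 89,613.0572.

$89,613.06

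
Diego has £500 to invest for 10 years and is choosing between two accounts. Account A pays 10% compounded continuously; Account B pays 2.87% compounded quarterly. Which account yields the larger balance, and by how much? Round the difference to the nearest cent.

Account A, by £693.61

Account A growth factor: e^(0.1·10) = e^1 ≈ 2.718281828; balance ≈ 1,359.1409.
Account B growth factor: (1 + 0.007175)^40 ≈ 1.33105956; balance ≈ 665.5298.
Account A is larger by 693.6111.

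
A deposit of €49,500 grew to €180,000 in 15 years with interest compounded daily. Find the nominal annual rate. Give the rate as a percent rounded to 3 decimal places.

8.608%

(1 + r/365)^5475 = 180,000/49,500 = 3.63636.
1 + r/365 = 3.63636^(1/5475) ≈ 1.000236, so r/365 ≈ 0.000235824.
r ≈ 365·0.000235824 = 8.60758%.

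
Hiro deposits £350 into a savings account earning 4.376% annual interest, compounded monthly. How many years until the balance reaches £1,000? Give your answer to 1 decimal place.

We need (1 + 0.00364667)^(12t) = 2.8571, so 12t = ln 2.8571 / ln 1.003647 ≈ 288.4100.
t ≈ 288.4100/12 = 24.0342 years.

24.0 years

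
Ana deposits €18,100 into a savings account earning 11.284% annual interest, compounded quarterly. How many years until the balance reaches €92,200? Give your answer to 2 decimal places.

(1 + 0.02821)^(4t) = 92,200/18,100 = 5.0939.
4t·ln(1 + 0.02821) = ln(5.0939); 4t = 1.628/0.0278194 ≈ 58.5220.
t ≈ 14.6305 years.

14.63 years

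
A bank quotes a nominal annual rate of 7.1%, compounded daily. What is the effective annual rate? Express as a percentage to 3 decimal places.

EAR = (1 + 7.1%/365)^365 − 1 = (1 + 0.000194521)^365 − 1.
(1 + 0.000194521)^365 ≈ 1.073574, so EAR ≈ 7.35738%.

7.357%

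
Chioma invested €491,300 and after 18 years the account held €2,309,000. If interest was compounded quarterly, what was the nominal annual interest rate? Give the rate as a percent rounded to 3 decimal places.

8.690%

(1 + r/4)^72 = 2,309,000/491,300 = 4.69978.
1 + r/4 = 4.69978^(1/72) ≈ 1.021726, so r/4 ≈ 0.0217259.
r ≈ 4·0.0217259 = 8.69036%.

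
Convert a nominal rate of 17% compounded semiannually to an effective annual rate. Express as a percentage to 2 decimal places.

17.72%

One year is 2 periods at 0.085 each: (1 + 0.085)^2 ≈ 1.177225.
EAR = 1.177225 − 1 ≈ 17.72250%.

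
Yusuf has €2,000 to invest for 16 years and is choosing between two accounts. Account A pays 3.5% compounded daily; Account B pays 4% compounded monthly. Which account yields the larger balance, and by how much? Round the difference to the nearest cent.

Account A growth factor: (1 + 0.035/365)^5840 ≈ 1.7506255; balance ≈ 3,501.2510.
Account B growth factor: (1 + 0.04/12)^192 ≈ 1.894463524; balance ≈ 3,788.9270.
Account B is larger by 287.6760.

Account B, by €287.68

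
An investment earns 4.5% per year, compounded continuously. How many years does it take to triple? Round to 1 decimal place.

e^(0.045t) = 3, so 0.045t = ln 3 ≈ 1.0986.
t ≈ 1.0986/0.045 ≈ 24.4136.

24.4 years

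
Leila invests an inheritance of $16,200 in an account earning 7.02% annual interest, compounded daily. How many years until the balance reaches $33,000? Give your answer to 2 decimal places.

We need (1 + 0.000192329)^(365t) = 2.037, so 365t = ln 2.037 / ln 1.000192 ≈ 3699.7312.
t ≈ 3699.7312/365 = 10.1362 years.

10.14 years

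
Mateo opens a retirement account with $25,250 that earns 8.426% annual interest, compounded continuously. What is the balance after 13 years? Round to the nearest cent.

$75,505.55

A = P·e^(rt) = 25,250·e^(0.08426·13) = 25,250·e^1.09538.
e^1.09538 ≈ 2.9903187887, so A ≈ 75,505.5494.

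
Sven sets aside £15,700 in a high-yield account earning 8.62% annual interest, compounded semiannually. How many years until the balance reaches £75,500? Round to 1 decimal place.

18.6 years

(1 + 0.0431)^(2t) = 75,500/15,700 = 4.8089.
2t·ln(1 + 0.0431) = ln(4.8089); 2t = 1.5705/0.042197 ≈ 37.2176.
t ≈ 18.6088 years.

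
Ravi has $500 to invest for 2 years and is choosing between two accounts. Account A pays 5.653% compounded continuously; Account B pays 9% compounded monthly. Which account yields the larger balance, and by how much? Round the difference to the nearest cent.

Account A growth factor: e^(0.05653·2) = e^0.11306 ≈ 1.11969911; balance ≈ 559.8496.
Account B growth factor: (1 + 0.0075)^24 ≈ 1.19641353; balance ≈ 598.2068.
Account B is larger by 38.3572.

Account B, by $38.36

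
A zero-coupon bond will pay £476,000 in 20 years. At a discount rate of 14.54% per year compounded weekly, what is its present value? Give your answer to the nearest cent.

£26,088.01

Periodic rate = 14.54%/52 = 0.00279615; 1040 periods.
P = 476,000/(1 + 0.1454/52)^1040 ≈ 476,000/18.2459284254 ≈ 26,088.0120.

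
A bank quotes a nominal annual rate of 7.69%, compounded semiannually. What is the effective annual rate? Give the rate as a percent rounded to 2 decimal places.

One year is 2 periods at 0.03845 each: (1 + 0.03845)^2 ≈ 1.078378.
EAR = 1.078378 − 1 ≈ 7.83784%.

7.84%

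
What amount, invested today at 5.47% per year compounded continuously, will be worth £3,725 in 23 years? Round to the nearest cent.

P = A·e^(−rt) = 3,725·e^(−1.2581).
e^(−1.2581) ≈ 0.2841934815, so P ≈ 1,058.6207.

£1,058.62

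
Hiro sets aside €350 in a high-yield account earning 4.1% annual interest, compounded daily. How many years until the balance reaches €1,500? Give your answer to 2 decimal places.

35.50 years

We need (1 + 0.000112329)^(365t) = 4.2857, so 365t = ln 4.2857 / ln 1.000112 ≈ 12956.3335.
t ≈ 12956.3335/365 = 35.4968 years.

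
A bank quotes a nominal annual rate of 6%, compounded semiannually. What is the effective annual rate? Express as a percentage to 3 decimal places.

6.090%

EAR = (1 + 6%/2)^2 − 1 = (1 + 0.03)^2 − 1.
(1 + 0.03)^2 ≈ 1.0609, so EAR ≈ 6.09000%.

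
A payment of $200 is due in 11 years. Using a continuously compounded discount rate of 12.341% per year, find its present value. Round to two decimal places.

P = A·e^(−rt) = 200·e^(−1.35751).
e^(−1.35751) ≈ 0.257300659, so P ≈ 51.4601.

$51.46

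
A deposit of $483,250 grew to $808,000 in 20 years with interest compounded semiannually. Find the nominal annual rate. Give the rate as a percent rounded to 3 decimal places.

The 40-period growth factor is 808,000/483,250 = 1.67201.
r/2 = 1.67201^(1/40) − 1 ≈ 0.0129336, so r ≈ 2·0.0129336 = 2.58672%.

2.587%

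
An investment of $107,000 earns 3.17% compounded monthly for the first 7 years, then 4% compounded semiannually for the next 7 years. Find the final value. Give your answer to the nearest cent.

$176,209.40

After 7 years at 3.17%: 107,000 × 1.2480813127 ≈ 133,544.7005.
Then 7 years at 4%: 133,544.7005 × 1.31947876306 ≈ 176,209.3962.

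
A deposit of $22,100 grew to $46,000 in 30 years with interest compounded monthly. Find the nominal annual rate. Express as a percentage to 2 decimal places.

2.45%

(1 + r/12)^360 = 46,000/22,100 = 2.08145.
1 + r/12 = 2.08145^(1/360) ≈ 1.002038, so r/12 ≈ 0.00203836.
r ≈ 12·0.00203836 = 2.44604%.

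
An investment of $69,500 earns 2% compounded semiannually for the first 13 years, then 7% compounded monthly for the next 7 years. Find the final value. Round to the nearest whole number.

$146,733

Phase 1: 69,500·(1 + 0.01)^26 ≈ 90,020.3139.
Phase 2: 90,020.3139·(1 + 0.07/12)^84 ≈ 146,732.5764.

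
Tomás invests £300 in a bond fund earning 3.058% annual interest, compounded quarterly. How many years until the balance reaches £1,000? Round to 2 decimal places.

We need (1 + 0.007645)^(4t) = 3.3333, so 4t = ln 3.3333 / ln 1.007645 ≈ 158.0862.
t ≈ 158.0862/4 = 39.5216 years.

39.52 years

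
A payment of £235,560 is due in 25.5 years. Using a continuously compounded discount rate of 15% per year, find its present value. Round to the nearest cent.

P = A·e^(−rt) = 235,560·e^(−3.825).
e^(−3.825) ≈ 0.021818435531, so P ≈ 5,139.5507.

£5,139.55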